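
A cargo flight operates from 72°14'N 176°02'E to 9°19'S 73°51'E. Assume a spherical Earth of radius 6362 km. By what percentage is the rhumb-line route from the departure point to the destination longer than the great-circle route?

Great circle: σ = 1.7903 rad → d_gc = Rσ = 11389.7 km
Rhumb: Δφ = -1.4233, Δλ = -1.7834, Δψ = -2.0193, q = Δφ/Δψ = 0.7048 → d_rh = R√(Δφ²+q²Δλ²) = 12081.1 km
Excess = (12081.1 − 11389.7) / 11389.7 = 691.4 / 11389.7 = 6.07% ≈ 6.1%

6.1%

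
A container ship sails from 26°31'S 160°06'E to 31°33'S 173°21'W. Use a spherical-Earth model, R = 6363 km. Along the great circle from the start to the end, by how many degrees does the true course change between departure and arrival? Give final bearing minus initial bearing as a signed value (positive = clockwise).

At departure: θ₁ = atan2(sin Δλ cos φ₂, cos φ₁ sin φ₂ − sin φ₁ cos φ₂ cos Δλ) = 108.56°
At arrival: θ₂ = atan2(sin Δλ cos φ₁, −cos φ₂ sin φ₁ + sin φ₂ cos φ₁ cos Δλ) = 95.48°
Δθ = θ₂ − θ₁ = -13.1°

-13.1°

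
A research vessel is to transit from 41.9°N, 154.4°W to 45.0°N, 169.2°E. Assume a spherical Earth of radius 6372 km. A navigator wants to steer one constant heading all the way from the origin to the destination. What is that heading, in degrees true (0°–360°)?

Meridional parts: M(φ₁)=+0.8068, M(φ₂)=+0.8814 → ΔM = +0.0746;  Δλ = -0.6353 rad
tan C = Δλ / ΔM = -8.5214 → C = 276.69°

276.7°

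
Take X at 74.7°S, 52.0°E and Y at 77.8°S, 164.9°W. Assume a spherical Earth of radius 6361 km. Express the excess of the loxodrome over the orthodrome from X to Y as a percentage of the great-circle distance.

30.4%

Great circle: σ = 0.4552 rad → d_gc = Rσ = 2895.4 km
Rhumb: Δφ = -0.0541, Δλ = +2.4976, Δψ = -0.2286, q = Δφ/Δψ = 0.2367 → d_rh = R√(Δφ²+q²Δλ²) = 3775.9 km
Excess = (3775.9 − 2895.4) / 2895.4 = 880.5 / 2895.4 = 30.41% ≈ 30.4%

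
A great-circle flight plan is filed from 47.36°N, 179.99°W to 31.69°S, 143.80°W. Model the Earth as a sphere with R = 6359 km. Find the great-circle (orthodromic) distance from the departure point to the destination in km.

Haversine: a = sin²(Δφ/2)+cos φ₁ cos φ₂ sin²(Δλ/2) = 0.46063;  σ = 2·atan2(√a,√(1−a))
σ = 85.484° → d = Rσ = 6359·1.49197 = 9487 km

9487 km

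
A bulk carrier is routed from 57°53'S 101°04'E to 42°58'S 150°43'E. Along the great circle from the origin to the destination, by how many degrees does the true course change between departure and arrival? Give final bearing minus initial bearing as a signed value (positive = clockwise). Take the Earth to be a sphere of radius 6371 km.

-39.6°

Initial bearing θ₁ = atan2(sin Δλ cos φ₂, cos φ₁ sin φ₂ − sin φ₁ cos φ₂ cos Δλ) = 86.01°
Final bearing θ₂ = (initial bearing from the destination back to the start) + 180° = 46.45°
Δθ = θ₂ − θ₁ = -39.6°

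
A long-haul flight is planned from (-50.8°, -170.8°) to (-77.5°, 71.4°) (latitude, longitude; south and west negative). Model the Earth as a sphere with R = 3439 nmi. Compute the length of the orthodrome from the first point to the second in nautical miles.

2770 nmi

cos σ = sin φ₁ sin φ₂ + cos φ₁ cos φ₂ cos Δλ
      = sin(-50.80°)sin(-77.50°) + cos(-50.80°)cos(-77.50°)cos(-117.80°) = 0.6928
σ = 46.150° → d = Rσ = 3439·0.80547 = 2770 nmi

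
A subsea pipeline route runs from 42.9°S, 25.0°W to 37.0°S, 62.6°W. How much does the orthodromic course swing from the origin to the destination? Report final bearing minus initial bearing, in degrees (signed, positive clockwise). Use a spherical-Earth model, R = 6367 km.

At departure: θ₁ = atan2(sin Δλ cos φ₂, cos φ₁ sin φ₂ − sin φ₁ cos φ₂ cos Δλ) = 268.81°
At arrival: θ₂ = atan2(sin Δλ cos φ₁, −cos φ₂ sin φ₁ + sin φ₂ cos φ₁ cos Δλ) = 293.50°
Δθ = θ₂ − θ₁ = +24.7°

+24.7°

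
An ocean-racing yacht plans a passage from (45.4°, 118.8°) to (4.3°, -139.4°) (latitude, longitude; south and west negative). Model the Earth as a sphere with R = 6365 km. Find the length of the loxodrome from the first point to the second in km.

10938 km

Δψ = ln[tan(π/4+φ₂/2)/tan(π/4+φ₁/2)] = -0.8162;  Δφ = -0.7173 rad,  Δλ = +1.7767 rad
q = Δφ/Δψ = 0.8789
d = R·√(Δφ² + q²Δλ²) = 6365·1.71847 = 10938 km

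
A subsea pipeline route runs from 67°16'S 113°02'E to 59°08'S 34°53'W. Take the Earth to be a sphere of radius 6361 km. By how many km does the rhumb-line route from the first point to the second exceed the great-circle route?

Great circle: cos σ = sin φ₁ sin φ₂ + cos φ₁ cos φ₂ cos Δλ,  σ = 0.8973 rad → d_gc = 5707.9 km
Rhumb line: Δψ = +0.3172, q = Δφ/Δψ = 0.4475, d_rh = R√(Δφ²+q²Δλ²) = 7404.2 km
Excess = 7404.2 − 5707.9 = 1696.3 ≈ 1696 km

1696 km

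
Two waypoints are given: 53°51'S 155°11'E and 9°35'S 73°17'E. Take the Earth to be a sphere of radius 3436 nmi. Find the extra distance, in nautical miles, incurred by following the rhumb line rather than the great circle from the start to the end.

Great circle: cos σ = sin φ₁ sin φ₂ + cos φ₁ cos φ₂ cos Δλ,  σ = 1.3527 rad → d_gc = 4647.8 nmi
Rhumb line: Δψ = +0.9517, q = Δφ/Δψ = 0.8118, d_rh = R√(Δφ²+q²Δλ²) = 4790.1 nmi
Excess = 4790.1 − 4647.8 = 142.3 ≈ 142 nmi

142 nmi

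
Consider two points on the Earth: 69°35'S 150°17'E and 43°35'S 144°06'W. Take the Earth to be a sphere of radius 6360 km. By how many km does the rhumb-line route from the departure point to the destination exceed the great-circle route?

187 km

Great circle: cos σ = sin φ₁ sin φ₂ + cos φ₁ cos φ₂ cos Δλ,  σ = 0.7221 rad → d_gc = 4592.5 km
Rhumb line: Δψ = +0.8675, q = Δφ/Δψ = 0.5231, d_rh = R√(Δφ²+q²Δλ²) = 4779.6 km
Excess = 4779.6 − 4592.5 = 187.1 ≈ 187 km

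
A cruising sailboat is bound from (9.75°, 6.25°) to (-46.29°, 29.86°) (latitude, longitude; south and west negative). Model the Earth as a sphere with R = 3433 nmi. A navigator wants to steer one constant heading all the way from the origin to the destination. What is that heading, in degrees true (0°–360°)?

Meridional parts: M(φ₁)=+0.1710, M(φ₂)=-0.9136 → ΔM = -1.0846;  Δλ = +0.4121 rad
tan C = Δλ / ΔM = -0.3799 → C = 159.20°

159.2°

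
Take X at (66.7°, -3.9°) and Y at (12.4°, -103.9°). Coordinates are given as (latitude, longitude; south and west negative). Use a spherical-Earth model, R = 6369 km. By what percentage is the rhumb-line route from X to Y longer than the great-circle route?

Great circle: σ = 1.4403 rad → d_gc = Rσ = 9173.2 km
Rhumb: Δφ = -0.9477, Δλ = -1.7453, Δψ = -1.3609, q = Δφ/Δψ = 0.6964 → d_rh = R√(Δφ²+q²Δλ²) = 9816.3 km
Excess = (9816.3 − 9173.2) / 9173.2 = 643.1 / 9173.2 = 7.01% ≈ 7.0%

7.0%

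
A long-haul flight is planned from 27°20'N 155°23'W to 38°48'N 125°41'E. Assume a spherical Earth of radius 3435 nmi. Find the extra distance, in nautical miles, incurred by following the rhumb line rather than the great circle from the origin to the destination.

108 nmi

Great circle: cos σ = sin φ₁ sin φ₂ + cos φ₁ cos φ₂ cos Δλ,  σ = 1.1367 rad → d_gc = 3904.5 nmi
Rhumb line: Δψ = +0.2396, q = Δφ/Δψ = 0.8354, d_rh = R√(Δφ²+q²Δλ²) = 4012.8 nmi
Excess = 4012.8 − 3904.5 = 108.3 ≈ 108 nmi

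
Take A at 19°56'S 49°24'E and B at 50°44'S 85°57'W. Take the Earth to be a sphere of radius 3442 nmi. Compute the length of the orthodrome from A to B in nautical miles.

5958 nmi

cos σ = sin φ₁ sin φ₂ + cos φ₁ cos φ₂ cos Δλ
      = sin(-19.93°)sin(-50.73°) + cos(-19.93°)cos(-50.73°)cos(-135.35°) = -0.1594
σ = 99.169° → d = Rσ = 3442·1.73083 = 5958 nmi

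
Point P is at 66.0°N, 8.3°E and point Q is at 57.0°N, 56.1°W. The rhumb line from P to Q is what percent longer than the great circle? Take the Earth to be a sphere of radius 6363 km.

4.3%

Great circle: σ = 0.5318 rad → d_gc = Rσ = 3384.0 km
Rhumb: Δφ = -0.1571, Δλ = -1.1240, Δψ = -0.3319, q = Δφ/Δψ = 0.4733 → d_rh = R√(Δφ²+q²Δλ²) = 3529.6 km
Excess = (3529.6 − 3384.0) / 3384.0 = 145.6 / 3384.0 = 4.30% ≈ 4.3%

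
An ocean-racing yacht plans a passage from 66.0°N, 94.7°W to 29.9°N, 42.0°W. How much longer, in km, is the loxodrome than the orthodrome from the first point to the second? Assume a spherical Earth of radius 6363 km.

Great circle: cos σ = sin φ₁ sin φ₂ + cos φ₁ cos φ₂ cos Δλ,  σ = 0.8379 rad → d_gc = 5331.2 km
Rhumb line: Δψ = -1.0013, q = Δφ/Δψ = 0.6293, d_rh = R√(Δφ²+q²Δλ²) = 5443.9 km
Excess = 5443.9 − 5331.2 = 112.7 ≈ 113 km

113 km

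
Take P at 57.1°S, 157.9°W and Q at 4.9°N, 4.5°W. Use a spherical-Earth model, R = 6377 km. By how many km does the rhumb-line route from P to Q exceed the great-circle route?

Great circle: cos σ = sin φ₁ sin φ₂ + cos φ₁ cos φ₂ cos Δλ,  σ = 2.1599 rad → d_gc = 13773.7 km
Rhumb line: Δψ = +1.3055, q = Δφ/Δψ = 0.8289, d_rh = R√(Δφ²+q²Δλ²) = 15744.5 km
Excess = 15744.5 − 13773.7 = 1970.8 ≈ 1971 km

1971 km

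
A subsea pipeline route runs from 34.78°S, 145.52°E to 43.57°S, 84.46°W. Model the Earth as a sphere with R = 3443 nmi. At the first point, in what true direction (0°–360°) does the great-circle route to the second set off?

146.3°

θ = atan2( sin Δλ·cos φ₂ ,  cos φ₁ sin φ₂ − sin φ₁ cos φ₂ cos Δλ )
  = atan2(+0.5549, -0.8319) = 146.30°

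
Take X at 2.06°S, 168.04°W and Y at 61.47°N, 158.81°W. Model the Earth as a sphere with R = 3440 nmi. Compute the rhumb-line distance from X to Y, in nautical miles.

Rhumb course C = atan2(Δλ, Δψ) with Δψ = ln[tan(π/4+φ₂/2)/tan(π/4+φ₁/2)] = +1.4054, Δλ = +0.1611 → C = 6.54°
d = R·|Δφ| / |cos C| = 3440·1.10881 / 0.99349 = 3839 nmi

3839 nmi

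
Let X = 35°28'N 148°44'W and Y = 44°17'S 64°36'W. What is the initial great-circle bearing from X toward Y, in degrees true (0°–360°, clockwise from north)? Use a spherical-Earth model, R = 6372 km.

N = sin Δλ·cos φ₂ = +0.7121;  D = cos φ₁ sin φ₂ − sin φ₁ cos φ₂ cos Δλ = -0.6111
initial course = atan2(N, D) = 130.63°

130.6°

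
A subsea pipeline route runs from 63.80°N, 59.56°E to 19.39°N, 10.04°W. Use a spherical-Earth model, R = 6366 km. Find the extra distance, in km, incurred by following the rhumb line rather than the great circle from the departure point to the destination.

Great circle: cos σ = sin φ₁ sin φ₂ + cos φ₁ cos φ₂ cos Δλ,  σ = 1.1118 rad → d_gc = 7077.7 km
Rhumb line: Δψ = -1.1129, q = Δφ/Δψ = 0.6965, d_rh = R√(Δφ²+q²Δλ²) = 7304.4 km
Excess = 7304.4 − 7077.7 = 226.7 ≈ 227 km

227 km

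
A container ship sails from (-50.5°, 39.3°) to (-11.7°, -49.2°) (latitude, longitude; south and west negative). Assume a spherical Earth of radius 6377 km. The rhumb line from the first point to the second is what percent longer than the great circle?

Great circle: σ = 1.3971 rad → d_gc = Rσ = 8909.6 km
Rhumb: Δφ = +0.6772, Δλ = -1.5446, Δψ = +0.8187, q = Δφ/Δψ = 0.8272 → d_rh = R√(Δφ²+q²Δλ²) = 9221.2 km
Excess = (9221.2 − 8909.6) / 8909.6 = 311.6 / 8909.6 = 3.50% ≈ 3.5%

3.5%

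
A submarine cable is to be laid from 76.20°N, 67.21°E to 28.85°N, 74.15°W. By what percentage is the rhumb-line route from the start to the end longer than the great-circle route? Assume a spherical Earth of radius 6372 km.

21.3%

Great circle: σ = 1.2604 rad → d_gc = Rσ = 8031.5 km
Rhumb: Δφ = -0.8264, Δλ = -2.4672, Δψ = -1.5856, q = Δφ/Δψ = 0.5212 → d_rh = R√(Δφ²+q²Δλ²) = 9740.0 km
Excess = (9740.0 − 8031.5) / 8031.5 = 1708.5 / 8031.5 = 21.27% ≈ 21.3%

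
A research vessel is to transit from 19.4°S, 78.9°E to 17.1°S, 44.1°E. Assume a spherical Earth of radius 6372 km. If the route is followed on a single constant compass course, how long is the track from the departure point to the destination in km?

Δψ = ln[tan(π/4+φ₂/2)/tan(π/4+φ₁/2)] = +0.0423;  Δφ = +0.0401 rad,  Δλ = -0.6074 rad
q = Δφ/Δψ = 0.9496
d = R·√(Δφ² + q²Δλ²) = 6372·0.57817 = 3684 km

3684 km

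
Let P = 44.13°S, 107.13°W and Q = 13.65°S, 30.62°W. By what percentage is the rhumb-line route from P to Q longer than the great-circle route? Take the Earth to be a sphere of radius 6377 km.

Great circle: σ = 1.2376 rad → d_gc = Rσ = 7892.4 km
Rhumb: Δφ = +0.5320, Δλ = +1.3354, Δψ = +0.6195, q = Δφ/Δψ = 0.8587 → d_rh = R√(Δφ²+q²Δλ²) = 8060.7 km
Excess = (8060.7 − 7892.4) / 7892.4 = 168.3 / 7892.4 = 2.13% ≈ 2.1%

2.1%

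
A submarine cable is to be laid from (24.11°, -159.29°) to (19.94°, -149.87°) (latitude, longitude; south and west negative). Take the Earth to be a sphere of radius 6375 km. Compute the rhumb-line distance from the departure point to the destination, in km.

Δψ = ln[tan(π/4+φ₂/2)/tan(π/4+φ₁/2)] = -0.0785;  Δφ = -0.0728 rad,  Δλ = +0.1644 rad
q = Δφ/Δψ = 0.9267
d = R·√(Δφ² + q²Δλ²) = 6375·0.16886 = 1076 km

1076 km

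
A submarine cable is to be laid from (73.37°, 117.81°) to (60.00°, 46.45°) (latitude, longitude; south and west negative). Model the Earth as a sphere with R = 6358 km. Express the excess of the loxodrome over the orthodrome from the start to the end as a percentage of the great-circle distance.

5.7%

Great circle: σ = 0.5042 rad → d_gc = Rσ = 3206.0 km
Rhumb: Δφ = -0.2334, Δλ = -1.2455, Δψ = -0.6062, q = Δφ/Δψ = 0.3850 → d_rh = R√(Δφ²+q²Δλ²) = 3390.3 km
Excess = (3390.3 − 3206.0) / 3206.0 = 184.3 / 3206.0 = 5.749% ≈ 5.7%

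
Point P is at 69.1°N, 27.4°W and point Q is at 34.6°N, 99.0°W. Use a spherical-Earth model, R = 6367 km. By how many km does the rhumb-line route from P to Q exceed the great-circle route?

Great circle: cos σ = sin φ₁ sin φ₂ + cos φ₁ cos φ₂ cos Δλ,  σ = 0.8980 rad → d_gc = 5717.6 km
Rhumb line: Δψ = -1.0461, q = Δφ/Δψ = 0.5756, d_rh = R√(Δφ²+q²Δλ²) = 5972.6 km
Excess = 5972.6 − 5717.6 = 255.0 ≈ 255 km

255 km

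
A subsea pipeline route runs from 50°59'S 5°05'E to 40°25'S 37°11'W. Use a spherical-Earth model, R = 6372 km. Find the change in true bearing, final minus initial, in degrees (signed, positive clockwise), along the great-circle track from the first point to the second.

+31.1°

Initial bearing θ₁ = atan2(sin Δλ cos φ₂, cos φ₁ sin φ₂ − sin φ₁ cos φ₂ cos Δλ) = 273.31°
Final bearing θ₂ = (initial bearing from the destination back to the start) + 180° = 304.36°
Δθ = θ₂ − θ₁ = +31.1°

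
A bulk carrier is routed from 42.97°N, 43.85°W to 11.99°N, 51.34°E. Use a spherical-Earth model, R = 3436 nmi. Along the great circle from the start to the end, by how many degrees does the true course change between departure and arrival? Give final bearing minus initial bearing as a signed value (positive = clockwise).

At departure: θ₁ = atan2(sin Δλ cos φ₂, cos φ₁ sin φ₂ − sin φ₁ cos φ₂ cos Δλ) = 77.70°
At arrival: θ₂ = atan2(sin Δλ cos φ₁, −cos φ₂ sin φ₁ + sin φ₂ cos φ₁ cos Δλ) = 133.04°
Δθ = θ₂ − θ₁ = +55.3°

+55.3°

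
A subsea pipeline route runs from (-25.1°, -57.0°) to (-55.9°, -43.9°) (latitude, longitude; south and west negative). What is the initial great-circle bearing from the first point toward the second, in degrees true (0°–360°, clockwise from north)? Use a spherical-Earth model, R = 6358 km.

166.2°

N = sin Δλ·cos φ₂ = +0.1271;  D = cos φ₁ sin φ₂ − sin φ₁ cos φ₂ cos Δλ = -0.5182
initial course = atan2(N, D) = 166.22°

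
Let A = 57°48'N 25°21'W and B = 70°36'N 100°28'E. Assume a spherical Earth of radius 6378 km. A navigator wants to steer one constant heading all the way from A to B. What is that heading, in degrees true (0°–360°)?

Δψ = ln[tan(π/4+φ₂/2)/tan(π/4+φ₁/2)] = +0.5239
Δλ = +2.1959 rad (taken the short way round)
course = atan2(Δλ, Δψ) = 76.58°

76.6°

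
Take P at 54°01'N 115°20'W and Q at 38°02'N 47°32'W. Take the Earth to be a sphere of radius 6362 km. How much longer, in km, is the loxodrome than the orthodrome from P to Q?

Great circle: cos σ = sin φ₁ sin φ₂ + cos φ₁ cos φ₂ cos Δλ,  σ = 0.8320 rad → d_gc = 5293.0 km
Rhumb line: Δψ = -0.4059, q = Δφ/Δψ = 0.6872, d_rh = R√(Δφ²+q²Δλ²) = 5469.4 km
Excess = 5469.4 − 5293.0 = 176.4 ≈ 176 km

176 km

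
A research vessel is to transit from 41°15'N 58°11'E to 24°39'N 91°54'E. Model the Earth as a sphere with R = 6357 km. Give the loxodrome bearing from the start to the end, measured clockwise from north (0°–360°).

120.6°

Meridional parts: M(φ₁)=+0.7917, M(φ₂)=+0.4441 → ΔM = -0.3475;  Δλ = +0.5885 rad
tan C = Δλ / ΔM = -1.6934 → C = 120.56°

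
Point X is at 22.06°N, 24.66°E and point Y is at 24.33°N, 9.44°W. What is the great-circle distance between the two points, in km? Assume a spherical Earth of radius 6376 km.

3489 km

cos σ = sin φ₁ sin φ₂ + cos φ₁ cos φ₂ cos Δλ
      = sin(22.06°)sin(24.33°) + cos(22.06°)cos(24.33°)cos(-34.10°) = 0.8540
σ = 31.349° → d = Rσ = 6376·0.54714 = 3489 km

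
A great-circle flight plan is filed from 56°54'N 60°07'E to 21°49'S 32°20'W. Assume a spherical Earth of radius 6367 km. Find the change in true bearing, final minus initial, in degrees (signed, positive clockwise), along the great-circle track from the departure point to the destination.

Initial bearing θ₁ = atan2(sin Δλ cos φ₂, cos φ₁ sin φ₂ − sin φ₁ cos φ₂ cos Δλ) = 259.63°
Final bearing θ₂ = (initial bearing from the destination back to the start) + 180° = 215.35°
Δθ = θ₂ − θ₁ = -44.3°

-44.3°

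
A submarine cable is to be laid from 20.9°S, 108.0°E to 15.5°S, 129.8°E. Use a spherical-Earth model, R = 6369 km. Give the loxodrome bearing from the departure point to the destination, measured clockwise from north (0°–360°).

75.4°

Δψ = ln[tan(π/4+φ₂/2)/tan(π/4+φ₁/2)] = +0.0993
Δλ = +0.3805 rad (taken the short way round)
course = atan2(Δλ, Δψ) = 75.38°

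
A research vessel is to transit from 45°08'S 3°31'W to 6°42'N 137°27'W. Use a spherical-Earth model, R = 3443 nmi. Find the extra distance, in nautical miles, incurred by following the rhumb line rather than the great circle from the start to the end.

415 nmi

Great circle: cos σ = sin φ₁ sin φ₂ + cos φ₁ cos φ₂ cos Δλ,  σ = 2.1759 rad → d_gc = 7491.5 nmi
Rhumb line: Δψ = +1.0019, q = Δφ/Δψ = 0.9030, d_rh = R√(Δφ²+q²Δλ²) = 7906.7 nmi
Excess = 7906.7 − 7491.5 = 415.2 ≈ 415 nmi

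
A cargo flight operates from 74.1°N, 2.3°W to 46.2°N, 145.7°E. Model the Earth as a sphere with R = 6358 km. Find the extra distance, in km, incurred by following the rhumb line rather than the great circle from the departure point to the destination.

1762 km

Great circle: cos σ = sin φ₁ sin φ₂ + cos φ₁ cos φ₂ cos Δλ,  σ = 1.0083 rad → d_gc = 6410.463 km
Rhumb line: Δψ = -1.0573, q = Δφ/Δψ = 0.4606, d_rh = R√(Δφ²+q²Δλ²) = 8172.957 km
Excess = 8172.957 − 6410.463 = 1762.494 ≈ 1762 km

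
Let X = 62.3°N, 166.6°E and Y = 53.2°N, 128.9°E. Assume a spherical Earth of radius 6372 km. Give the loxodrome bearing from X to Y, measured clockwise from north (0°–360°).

Meridional parts: M(φ₁)=+1.4002, M(φ₂)=+1.1006 → ΔM = -0.2995;  Δλ = -0.6580 rad
tan C = Δλ / ΔM = +2.1966 → C = 245.52°

245.5°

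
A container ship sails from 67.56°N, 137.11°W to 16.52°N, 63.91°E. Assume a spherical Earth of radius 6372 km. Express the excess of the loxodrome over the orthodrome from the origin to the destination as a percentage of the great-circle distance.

25.3%

Great circle: σ = 1.6497 rad → d_gc = Rσ = 10511.7 km
Rhumb: Δφ = -0.8908, Δλ = -2.7747, Δψ = -1.3252, q = Δφ/Δψ = 0.6722 → d_rh = R√(Δφ²+q²Δλ²) = 13170.8 km
Excess = (13170.8 − 10511.7) / 10511.7 = 2659.1 / 10511.7 = 25.30% ≈ 25.3%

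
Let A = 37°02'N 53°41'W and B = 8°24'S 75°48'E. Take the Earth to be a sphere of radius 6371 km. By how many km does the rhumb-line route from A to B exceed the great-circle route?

Great circle: cos σ = sin φ₁ sin φ₂ + cos φ₁ cos φ₂ cos Δλ,  σ = 2.2020 rad → d_gc = 14029.0 km
Rhumb line: Δψ = -0.8439, q = Δφ/Δψ = 0.9397, d_rh = R√(Δφ²+q²Δλ²) = 14442.0 km
Excess = 14442.0 − 14029.0 = 413.0 ≈ 413 km

413 km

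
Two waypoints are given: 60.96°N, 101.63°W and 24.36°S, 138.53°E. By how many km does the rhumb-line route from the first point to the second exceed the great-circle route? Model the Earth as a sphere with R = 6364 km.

Great circle: cos σ = sin φ₁ sin φ₂ + cos φ₁ cos φ₂ cos Δλ,  σ = 2.1903 rad → d_gc = 13939.2 km
Rhumb line: Δψ = -1.7895, q = Δφ/Δψ = 0.8321, d_rh = R√(Δφ²+q²Δλ²) = 14577.1 km
Excess = 14577.1 − 13939.2 = 637.9 ≈ 638 km

638 km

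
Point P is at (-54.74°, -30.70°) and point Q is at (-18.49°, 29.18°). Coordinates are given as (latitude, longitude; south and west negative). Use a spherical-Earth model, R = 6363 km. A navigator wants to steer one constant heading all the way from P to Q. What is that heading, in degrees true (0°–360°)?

Meridional parts: M(φ₁)=-1.1463, M(φ₂)=-0.3285 → ΔM = +0.8179;  Δλ = +1.0451 rad
tan C = Δλ / ΔM = +1.2778 → C = 51.95°

52.0°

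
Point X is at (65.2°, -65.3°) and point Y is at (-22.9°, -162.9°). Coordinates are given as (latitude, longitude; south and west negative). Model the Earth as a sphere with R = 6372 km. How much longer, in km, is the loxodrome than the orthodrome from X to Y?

420 km

Great circle: cos σ = sin φ₁ sin φ₂ + cos φ₁ cos φ₂ cos Δλ,  σ = 1.9871 rad → d_gc = 12661.5 km
Rhumb line: Δψ = -1.9255, q = Δφ/Δψ = 0.7986, d_rh = R√(Δφ²+q²Δλ²) = 13081.6 km
Excess = 13081.6 − 12661.5 = 420.1 ≈ 420 km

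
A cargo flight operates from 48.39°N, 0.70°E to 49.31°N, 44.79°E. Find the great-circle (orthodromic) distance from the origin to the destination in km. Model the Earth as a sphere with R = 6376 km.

cos σ = sin φ₁ sin φ₂ + cos φ₁ cos φ₂ cos Δλ
      = sin(48.39°)sin(49.31°) + cos(48.39°)cos(49.31°)cos(44.09°) = 0.8779
σ = 28.611° → d = Rσ = 6376·0.49936 = 3184 km

3184 km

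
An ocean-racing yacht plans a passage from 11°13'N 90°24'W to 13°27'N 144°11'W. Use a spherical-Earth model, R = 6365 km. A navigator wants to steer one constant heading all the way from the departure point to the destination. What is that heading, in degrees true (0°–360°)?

272.4°

Meridional parts: M(φ₁)=+0.1970, M(φ₂)=+0.2369 → ΔM = +0.0399;  Δλ = -0.9387 rad
tan C = Δλ / ΔM = -23.5247 → C = 272.43°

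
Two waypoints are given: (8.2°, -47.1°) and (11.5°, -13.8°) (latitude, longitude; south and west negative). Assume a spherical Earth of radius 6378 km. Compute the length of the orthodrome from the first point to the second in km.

3669 km

cos σ = sin φ₁ sin φ₂ + cos φ₁ cos φ₂ cos Δλ
      = sin(8.20°)sin(11.50°) + cos(8.20°)cos(11.50°)cos(33.30°) = 0.8391
σ = 32.956° → d = Rσ = 6378·0.57519 = 3669 km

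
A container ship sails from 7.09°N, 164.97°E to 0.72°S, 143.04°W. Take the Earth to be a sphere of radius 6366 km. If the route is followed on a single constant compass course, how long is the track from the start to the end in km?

5828 km

Δψ = ln[tan(π/4+φ₂/2)/tan(π/4+φ₁/2)] = -0.1366;  Δφ = -0.1363 rad,  Δλ = +0.9074 rad
q = Δφ/Δψ = 0.9977
d = R·√(Δφ² + q²Δλ²) = 6366·0.91549 = 5828 km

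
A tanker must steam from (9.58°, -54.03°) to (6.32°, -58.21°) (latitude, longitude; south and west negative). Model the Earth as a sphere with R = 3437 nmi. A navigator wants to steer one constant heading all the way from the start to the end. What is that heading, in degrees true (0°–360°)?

231.8°

Δψ = ln[tan(π/4+φ₂/2)/tan(π/4+φ₁/2)] = -0.0575
Δλ = -0.0730 rad (taken the short way round)
course = atan2(Δλ, Δψ) = 231.78°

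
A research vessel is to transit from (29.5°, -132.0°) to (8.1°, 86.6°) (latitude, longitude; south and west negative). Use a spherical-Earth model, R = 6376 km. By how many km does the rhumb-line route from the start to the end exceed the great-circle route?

829 km

Great circle: cos σ = sin φ₁ sin φ₂ + cos φ₁ cos φ₂ cos Δλ,  σ = 2.2193 rad → d_gc = 14150.55 km
Rhumb line: Δψ = -0.3974, q = Δφ/Δψ = 0.9398, d_rh = R√(Δφ²+q²Δλ²) = 14979.14 km
Excess = 14979.14 − 14150.55 = 828.59 ≈ 829 km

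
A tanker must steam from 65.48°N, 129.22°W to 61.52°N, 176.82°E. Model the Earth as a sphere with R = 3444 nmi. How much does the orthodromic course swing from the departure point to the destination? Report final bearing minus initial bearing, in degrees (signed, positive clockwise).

Initial bearing θ₁ = atan2(sin Δλ cos φ₂, cos φ₁ sin φ₂ − sin φ₁ cos φ₂ cos Δλ) = 285.86°
Final bearing θ₂ = (initial bearing from the destination back to the start) + 180° = 236.84°
Δθ = θ₂ − θ₁ = -49.0°

-49.0°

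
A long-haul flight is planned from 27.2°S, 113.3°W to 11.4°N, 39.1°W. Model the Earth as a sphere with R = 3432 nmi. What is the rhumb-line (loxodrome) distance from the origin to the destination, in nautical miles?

4895 nmi

Δψ = ln[tan(π/4+φ₂/2)/tan(π/4+φ₁/2)] = +0.6939;  Δφ = +0.6737 rad,  Δλ = +1.2950 rad
q = Δφ/Δψ = 0.9708
d = R·√(Δφ² + q²Δλ²) = 3432·1.42640 = 4895 nmi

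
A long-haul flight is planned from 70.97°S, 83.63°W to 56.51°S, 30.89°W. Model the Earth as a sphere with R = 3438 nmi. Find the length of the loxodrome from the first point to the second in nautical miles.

Δψ = ln[tan(π/4+φ₂/2)/tan(π/4+φ₁/2)] = +0.5850;  Δφ = +0.2524 rad,  Δλ = +0.9205 rad
q = Δφ/Δψ = 0.4314
d = R·√(Δφ² + q²Δλ²) = 3438·0.47050 = 1618 nmi

1618 nmi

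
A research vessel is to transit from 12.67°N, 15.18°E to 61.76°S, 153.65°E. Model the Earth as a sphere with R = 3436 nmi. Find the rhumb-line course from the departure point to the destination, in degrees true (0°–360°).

Δψ = ln[tan(π/4+φ₂/2)/tan(π/4+φ₁/2)] = -1.6031
Δλ = +2.4168 rad (taken the short way round)
course = atan2(Δλ, Δψ) = 123.56°

123.6°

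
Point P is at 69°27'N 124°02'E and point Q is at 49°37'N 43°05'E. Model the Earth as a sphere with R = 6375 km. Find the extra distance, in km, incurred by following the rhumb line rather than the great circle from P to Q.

Great circle: cos σ = sin φ₁ sin φ₂ + cos φ₁ cos φ₂ cos Δλ,  σ = 0.7242 rad → d_gc = 4616.8 km
Rhumb line: Δψ = -0.7074, q = Δφ/Δψ = 0.4893, d_rh = R√(Δφ²+q²Δλ²) = 4929.0 km
Excess = 4929.0 − 4616.8 = 312.2 ≈ 312 km

312 km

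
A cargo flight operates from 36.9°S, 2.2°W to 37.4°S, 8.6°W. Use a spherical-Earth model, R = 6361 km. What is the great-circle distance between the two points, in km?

Haversine: a = sin²(Δφ/2)+cos φ₁ cos φ₂ sin²(Δλ/2) = 0.00200;  σ = 2·atan2(√a,√(1−a))
σ = 5.125° → d = Rσ = 6361·0.08944 = 569 km

569 km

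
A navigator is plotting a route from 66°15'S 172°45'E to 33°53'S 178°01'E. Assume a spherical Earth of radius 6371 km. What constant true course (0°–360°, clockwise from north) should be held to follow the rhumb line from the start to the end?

5.6°

Δψ = ln[tan(π/4+φ₂/2)/tan(π/4+φ₁/2)] = +0.9301
Δλ = +0.0919 rad (taken the short way round)
course = atan2(Δλ, Δψ) = 5.64°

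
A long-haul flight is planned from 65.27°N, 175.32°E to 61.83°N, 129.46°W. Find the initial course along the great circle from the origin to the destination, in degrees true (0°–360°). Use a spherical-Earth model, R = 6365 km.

θ = atan2( sin Δλ·cos φ₂ ,  cos φ₁ sin φ₂ − sin φ₁ cos φ₂ cos Δλ )
  = atan2(+0.3877, +0.1242) = 72.24°

72.2°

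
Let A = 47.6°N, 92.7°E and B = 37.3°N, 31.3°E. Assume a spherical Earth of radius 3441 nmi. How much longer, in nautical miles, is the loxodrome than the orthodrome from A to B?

Great circle: cos σ = sin φ₁ sin φ₂ + cos φ₁ cos φ₂ cos Δλ,  σ = 0.7894 rad → d_gc = 2716.4 nmi
Rhumb line: Δψ = -0.2445, q = Δφ/Δψ = 0.7352, d_rh = R√(Δφ²+q²Δλ²) = 2780.7 nmi
Excess = 2780.7 − 2716.4 = 64.3 ≈ 64 nmi

64 nmi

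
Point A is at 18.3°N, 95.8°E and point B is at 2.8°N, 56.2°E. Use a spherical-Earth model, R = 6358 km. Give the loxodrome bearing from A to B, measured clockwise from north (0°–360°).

248.2°

Meridional parts: M(φ₁)=+0.3250, M(φ₂)=+0.0489 → ΔM = -0.2761;  Δλ = -0.6912 rad
tan C = Δλ / ΔM = +2.5034 → C = 248.23°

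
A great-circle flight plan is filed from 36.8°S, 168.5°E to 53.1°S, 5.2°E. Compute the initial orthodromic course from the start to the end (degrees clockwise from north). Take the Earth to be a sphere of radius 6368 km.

189.9°

θ = atan2( sin Δλ·cos φ₂ ,  cos φ₁ sin φ₂ − sin φ₁ cos φ₂ cos Δλ )
  = atan2(-0.1725, -0.9848) = 189.94°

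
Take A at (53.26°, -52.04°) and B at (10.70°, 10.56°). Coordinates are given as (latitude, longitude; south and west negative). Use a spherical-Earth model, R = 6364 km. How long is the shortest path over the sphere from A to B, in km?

Haversine: a = sin²(Δφ/2)+cos φ₁ cos φ₂ sin²(Δλ/2) = 0.29036;  σ = 2·atan2(√a,√(1−a))
σ = 65.211° → d = Rσ = 6364·1.13814 = 7243 km

7243 km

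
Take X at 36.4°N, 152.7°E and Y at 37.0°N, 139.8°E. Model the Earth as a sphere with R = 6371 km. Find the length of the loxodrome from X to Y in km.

Rhumb course C = atan2(Δλ, Δψ) with Δψ = ln[tan(π/4+φ₂/2)/tan(π/4+φ₁/2)] = +0.0131, Δλ = -0.2251 → C = 273.32°
d = R·|Δφ| / |cos C| = 6371·0.01047 / 0.05791 = 1152 km

1152 km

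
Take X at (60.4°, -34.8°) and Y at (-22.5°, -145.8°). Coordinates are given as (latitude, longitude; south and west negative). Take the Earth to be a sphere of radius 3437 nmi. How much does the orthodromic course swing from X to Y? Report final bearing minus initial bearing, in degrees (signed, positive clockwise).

Initial bearing θ₁ = atan2(sin Δλ cos φ₂, cos φ₁ sin φ₂ − sin φ₁ cos φ₂ cos Δλ) = 276.54°
Final bearing θ₂ = (initial bearing from the destination back to the start) + 180° = 212.08°
Δθ = θ₂ − θ₁ = -64.5°

-64.5°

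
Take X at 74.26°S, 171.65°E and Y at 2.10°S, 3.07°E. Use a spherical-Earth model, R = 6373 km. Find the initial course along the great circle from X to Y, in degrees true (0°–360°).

θ = atan2( sin Δλ·cos φ₂ ,  cos φ₁ sin φ₂ − sin φ₁ cos φ₂ cos Δλ )
  = atan2(-0.1979, -0.9528) = 191.73°

191.7°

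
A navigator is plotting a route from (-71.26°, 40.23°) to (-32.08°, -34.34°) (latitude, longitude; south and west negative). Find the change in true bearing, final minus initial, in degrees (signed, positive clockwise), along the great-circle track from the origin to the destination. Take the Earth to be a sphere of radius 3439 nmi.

+64.7°

Initial bearing θ₁ = atan2(sin Δλ cos φ₂, cos φ₁ sin φ₂ − sin φ₁ cos φ₂ cos Δλ) = 273.00°
Final bearing θ₂ = (initial bearing from the destination back to the start) + 180° = 337.75°
Δθ = θ₂ − θ₁ = +64.7°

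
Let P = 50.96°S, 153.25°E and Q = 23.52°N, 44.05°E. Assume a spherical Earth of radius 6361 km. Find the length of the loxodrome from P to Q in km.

Δψ = ln[tan(π/4+φ₂/2)/tan(π/4+φ₁/2)] = +1.4596;  Δφ = +1.2999 rad,  Δλ = -1.9059 rad
q = Δφ/Δψ = 0.8906
d = R·√(Δφ² + q²Δλ²) = 6361·2.13802 = 13600 km

13600 km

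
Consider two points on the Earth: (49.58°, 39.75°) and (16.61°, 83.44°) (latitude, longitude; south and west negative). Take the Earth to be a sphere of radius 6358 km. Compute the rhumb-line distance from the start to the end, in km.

5388 km

Δψ = ln[tan(π/4+φ₂/2)/tan(π/4+φ₁/2)] = -0.7053;  Δφ = -0.5754 rad,  Δλ = +0.7625 rad
q = Δφ/Δψ = 0.8159
d = R·√(Δφ² + q²Δλ²) = 6358·0.84746 = 5388 km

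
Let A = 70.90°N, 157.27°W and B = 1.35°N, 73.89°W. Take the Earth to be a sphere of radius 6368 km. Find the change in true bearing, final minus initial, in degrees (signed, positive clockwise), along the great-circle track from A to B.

+65.2°

At departure: θ₁ = atan2(sin Δλ cos φ₂, cos φ₁ sin φ₂ − sin φ₁ cos φ₂ cos Δλ) = 95.82°
At arrival: θ₂ = atan2(sin Δλ cos φ₁, −cos φ₂ sin φ₁ + sin φ₂ cos φ₁ cos Δλ) = 161.00°
Δθ = θ₂ − θ₁ = +65.2°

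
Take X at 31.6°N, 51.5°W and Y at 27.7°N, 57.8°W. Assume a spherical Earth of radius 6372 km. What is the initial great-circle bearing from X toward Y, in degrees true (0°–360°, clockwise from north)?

236.1°

θ = atan2( sin Δλ·cos φ₂ ,  cos φ₁ sin φ₂ − sin φ₁ cos φ₂ cos Δλ )
  = atan2(-0.0972, -0.0652) = 236.13°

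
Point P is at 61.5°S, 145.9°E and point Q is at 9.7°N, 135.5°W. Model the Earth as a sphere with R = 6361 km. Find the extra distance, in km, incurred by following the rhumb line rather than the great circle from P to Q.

Great circle: cos σ = sin φ₁ sin φ₂ + cos φ₁ cos φ₂ cos Δλ,  σ = 1.6259 rad → d_gc = 10342.5 km
Rhumb line: Δψ = +1.5407, q = Δφ/Δψ = 0.8066, d_rh = R√(Δφ²+q²Δλ²) = 10584.1 km
Excess = 10584.1 − 10342.5 = 241.6 ≈ 242 km

242 km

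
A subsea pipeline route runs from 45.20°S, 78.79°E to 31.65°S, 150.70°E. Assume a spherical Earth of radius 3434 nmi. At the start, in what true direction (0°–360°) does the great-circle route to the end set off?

N = sin Δλ·cos φ₂ = +0.8092;  D = cos φ₁ sin φ₂ − sin φ₁ cos φ₂ cos Δλ = -0.1822
initial course = atan2(N, D) = 102.69°

102.7°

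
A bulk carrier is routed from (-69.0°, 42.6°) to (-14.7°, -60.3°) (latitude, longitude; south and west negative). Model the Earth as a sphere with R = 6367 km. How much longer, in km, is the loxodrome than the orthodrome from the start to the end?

Great circle: cos σ = sin φ₁ sin φ₂ + cos φ₁ cos φ₂ cos Δλ,  σ = 1.4106 rad → d_gc = 8981.3 km
Rhumb line: Δψ = +1.4261, q = Δφ/Δψ = 0.6645, d_rh = R√(Δφ²+q²Δλ²) = 9703.2 km
Excess = 9703.2 − 8981.3 = 721.9 ≈ 722 km

722 km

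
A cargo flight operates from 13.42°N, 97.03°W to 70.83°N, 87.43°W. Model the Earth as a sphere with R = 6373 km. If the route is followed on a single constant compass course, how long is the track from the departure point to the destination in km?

Rhumb course C = atan2(Δλ, Δψ) with Δψ = ln[tan(π/4+φ₂/2)/tan(π/4+φ₁/2)] = +1.5422, Δλ = +0.1676 → C = 6.20°
d = R·|Δφ| / |cos C| = 6373·1.00199 / 0.99415 = 6423 km

6423 km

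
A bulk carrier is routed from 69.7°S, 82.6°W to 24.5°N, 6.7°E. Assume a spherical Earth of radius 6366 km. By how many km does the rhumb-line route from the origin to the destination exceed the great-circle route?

Great circle: cos σ = sin φ₁ sin φ₂ + cos φ₁ cos φ₂ cos Δλ,  σ = 1.9661 rad → d_gc = 12516.1 km
Rhumb line: Δψ = +2.1615, q = Δφ/Δψ = 0.7606, d_rh = R√(Δφ²+q²Δλ²) = 12903.5 km
Excess = 12903.5 − 12516.1 = 387.4 ≈ 387 km

387 km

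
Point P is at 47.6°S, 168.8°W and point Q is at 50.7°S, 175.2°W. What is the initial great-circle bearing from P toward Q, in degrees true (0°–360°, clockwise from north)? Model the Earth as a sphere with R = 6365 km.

231.1°

N = sin Δλ·cos φ₂ = -0.0706;  D = cos φ₁ sin φ₂ − sin φ₁ cos φ₂ cos Δλ = -0.0570
initial course = atan2(N, D) = 231.09°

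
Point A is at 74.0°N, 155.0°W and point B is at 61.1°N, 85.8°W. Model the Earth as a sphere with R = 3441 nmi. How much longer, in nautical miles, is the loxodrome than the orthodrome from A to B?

89 nmi

Great circle: cos σ = sin φ₁ sin φ₂ + cos φ₁ cos φ₂ cos Δλ,  σ = 0.4760 rad → d_gc = 1637.8 nmi
Rhumb line: Δψ = -0.6062, q = Δφ/Δψ = 0.3714, d_rh = R√(Δφ²+q²Δλ²) = 1727.0 nmi
Excess = 1727.0 − 1637.8 = 89.2 ≈ 89 nmi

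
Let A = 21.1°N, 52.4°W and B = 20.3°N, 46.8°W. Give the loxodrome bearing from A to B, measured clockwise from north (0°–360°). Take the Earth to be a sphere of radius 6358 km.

Meridional parts: M(φ₁)=+0.3769, M(φ₂)=+0.3620 → ΔM = -0.0149;  Δλ = +0.0977 rad
tan C = Δλ / ΔM = -6.5480 → C = 98.68°

98.7°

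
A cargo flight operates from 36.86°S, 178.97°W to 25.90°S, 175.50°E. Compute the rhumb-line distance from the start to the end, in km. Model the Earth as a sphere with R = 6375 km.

1327 km

Δψ = ln[tan(π/4+φ₂/2)/tan(π/4+φ₁/2)] = +0.2247;  Δφ = +0.1913 rad,  Δλ = -0.0965 rad
q = Δφ/Δψ = 0.8515
d = R·√(Δφ² + q²Δλ²) = 6375·0.20819 = 1327 km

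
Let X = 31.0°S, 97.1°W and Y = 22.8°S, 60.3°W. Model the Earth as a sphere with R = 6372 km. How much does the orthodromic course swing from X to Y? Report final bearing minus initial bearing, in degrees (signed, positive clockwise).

At departure: θ₁ = atan2(sin Δλ cos φ₂, cos φ₁ sin φ₂ − sin φ₁ cos φ₂ cos Δλ) = 85.03°
At arrival: θ₂ = atan2(sin Δλ cos φ₁, −cos φ₂ sin φ₁ + sin φ₂ cos φ₁ cos Δλ) = 67.87°
Δθ = θ₂ − θ₁ = -17.2°

-17.2°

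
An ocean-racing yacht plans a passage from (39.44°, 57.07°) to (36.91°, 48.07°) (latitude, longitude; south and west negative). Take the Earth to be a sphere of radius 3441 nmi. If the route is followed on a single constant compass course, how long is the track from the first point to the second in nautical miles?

451 nmi

Rhumb course C = atan2(Δλ, Δψ) with Δψ = ln[tan(π/4+φ₂/2)/tan(π/4+φ₁/2)] = -0.0562, Δλ = -0.1571 → C = 250.32°
d = R·|Δφ| / |cos C| = 3441·0.04416 / 0.33676 = 451 nmi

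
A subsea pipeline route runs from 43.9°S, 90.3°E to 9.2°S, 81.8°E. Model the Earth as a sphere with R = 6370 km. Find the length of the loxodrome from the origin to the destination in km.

3945 km

Δψ = ln[tan(π/4+φ₂/2)/tan(π/4+φ₁/2)] = +0.6932;  Δφ = +0.6056 rad,  Δλ = -0.1484 rad
q = Δφ/Δψ = 0.8737
d = R·√(Δφ² + q²Δλ²) = 6370·0.61934 = 3945 km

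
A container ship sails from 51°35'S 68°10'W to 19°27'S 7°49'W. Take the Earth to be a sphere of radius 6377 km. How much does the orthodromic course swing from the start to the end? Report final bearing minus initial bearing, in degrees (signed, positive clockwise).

-38.7°

Initial bearing θ₁ = atan2(sin Δλ cos φ₂, cos φ₁ sin φ₂ − sin φ₁ cos φ₂ cos Δλ) = 79.05°
Final bearing θ₂ = (initial bearing from the destination back to the start) + 180° = 40.31°
Δθ = θ₂ − θ₁ = -38.7°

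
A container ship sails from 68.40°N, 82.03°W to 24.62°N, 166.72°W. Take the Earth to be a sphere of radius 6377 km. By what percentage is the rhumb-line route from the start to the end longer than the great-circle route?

5.7%

Great circle: σ = 1.1392 rad → d_gc = Rσ = 7264.7 km
Rhumb: Δφ = -0.7641, Δλ = -1.4781, Δψ = -1.2132, q = Δφ/Δψ = 0.6298 → d_rh = R√(Δφ²+q²Δλ²) = 7680.5 km
Excess = (7680.5 − 7264.7) / 7264.7 = 415.8 / 7264.7 = 5.72% ≈ 5.7%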